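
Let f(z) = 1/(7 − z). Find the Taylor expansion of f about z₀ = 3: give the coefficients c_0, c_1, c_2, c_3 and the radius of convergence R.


Let w = z − z₀, so z = z₀ + w.
Then 7 − z = 7 − (z₀ + w) = (7 − z₀) − w = 4 − w.
f(z) = 1/(4 − w) = (1/(4)) · 1/(1 − w/(4)) = Σ_{n≥0} w^n / (4)^(n+1).
So c_n = 1/(4)^(n+1):
  c_0 = 1/(4)^1 = 1/4.
  c_1 = 1/(4)^2 = 1/16.
  c_2 = 1/(4)^3 = 1/64.
  c_3 = 1/(4)^4 = 1/256.
The series is valid for |w/d| < 1, i.e. |z − z₀| < |d|.
Radius of convergence: R = |7 − z₀| = |4| = 4 (distance from z₀ to the singularity z = 7).

c_0 = 1/4, c_1 = 1/16, c_2 = 1/64, c_3 = 1/256; R = 4.


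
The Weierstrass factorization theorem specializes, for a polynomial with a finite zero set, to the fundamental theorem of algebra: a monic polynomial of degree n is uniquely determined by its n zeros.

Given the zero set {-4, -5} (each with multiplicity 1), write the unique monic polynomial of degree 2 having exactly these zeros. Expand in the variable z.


The polynomial is p(z) = ∏_{α ∈ S} (z − α), where S = {-4, -5}.
Expanding the product yields: p(z) = z^2 + 9·z + 20.
The resulting polynomial has degree 2 and real coefficients as required.

p(z) = z^2 + 9·z + 20.


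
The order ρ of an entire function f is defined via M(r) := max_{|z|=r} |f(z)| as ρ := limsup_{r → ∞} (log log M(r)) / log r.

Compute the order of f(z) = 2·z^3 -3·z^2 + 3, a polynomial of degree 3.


|f(z)| ≤ Σ|c_k|·r^k = O(r^3) as r → ∞. Polynomial growth is O(e^{r^ε}) for every ε > 0 (since r^3/e^{r^ε} → 0), so ρ ≤ ε for all ε > 0, i.e. ρ = 0. Every nonconstant polynomial has order 0.
Therefore ρ = 0.

Order ρ = 0.


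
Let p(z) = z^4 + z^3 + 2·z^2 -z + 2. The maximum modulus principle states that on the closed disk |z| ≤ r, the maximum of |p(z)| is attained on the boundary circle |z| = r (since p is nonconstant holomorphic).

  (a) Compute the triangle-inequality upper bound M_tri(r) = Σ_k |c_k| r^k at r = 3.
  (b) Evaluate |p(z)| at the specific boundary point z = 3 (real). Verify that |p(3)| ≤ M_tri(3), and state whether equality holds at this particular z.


Coefficients: c_0 = 2, c_1 = -1, c_2 = 2, c_3 = 1, c_4 = 1. Radius r = 3.
Part (a). Triangle bound: M_tri(r) = Σ_k |c_k| r^k
  = |2|·3^0 + |-1|·3^1 + |2|·3^2 + |1|·3^3 + |1|·3^4
  = 2 + 3 + 18 + 27 + 81 = 131.
This bounds M(r) := max_{|z|=r} |p(z)| from above; equality holds iff all terms c_k z^k can be made to align in phase at a single z on |z|=r.
Part (b). At z = 3 (real, on the circle |z| = r):
  p(3) = (2)·3^0 + (-1)·3^1 + (2)·3^2 + (1)·3^3 + (1)·3^4 = 125.
  |p(3)| = 125.
Check: |p(3)| = 125 ≤ 131 = M_tri(3). ✓ Equality does not hold at z = 3 (the coefficients have mixed signs, so the terms do not all align in phase there).

M_tri(3) = 131; |p(3)| = 125; equality at z=3: no.


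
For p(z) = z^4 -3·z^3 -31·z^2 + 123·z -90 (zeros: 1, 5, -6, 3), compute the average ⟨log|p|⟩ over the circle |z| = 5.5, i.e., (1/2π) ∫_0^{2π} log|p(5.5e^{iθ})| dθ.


Zeros: -6, 1, 3, 5; r = 5.5.
Inside |z| < r: 1, 3, 5. Outside (|z| ≥ r): -6.
p(0) = -90, so log|p(0)| = log(90) = 4.4998.
Apply Jensen: I(r) = log|p(0)| + Σ_k log(r/|z_k|), summed over zeros inside |z| < r.
  log(r/|z_k|) for z_k = 1: log(5.5/1) = 1.7047
  log(r/|z_k|) for z_k = 5: log(5.5/5) = 0.0953
  log(r/|z_k|) for z_k = 3: log(5.5/3) = 0.6061
  Outside zeros (-6) contribute nothing to the Jensen sum.
Sum over inside zeros: 2.4062.
I(r) = log|p(0)| + (inside sum) = 4.4998 + 2.4062 = 6.9060.
Note: since some zeros are outside |z| ≤ r, the simplified n·log(r) form does NOT apply — only the inside zeros contribute.

I(r) ≈ 6.9060.


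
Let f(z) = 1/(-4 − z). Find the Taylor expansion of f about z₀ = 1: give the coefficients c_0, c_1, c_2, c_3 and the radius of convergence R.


Let w = z − z₀, so z = z₀ + w.
Then -4 − z = -4 − (z₀ + w) = (-4 − z₀) − w = -5 − w.
f(z) = 1/(-5 − w) = (1/(-5)) · 1/(1 − w/(-5)) = Σ_{n≥0} w^n / (-5)^(n+1).
So c_n = 1/(-5)^(n+1):
  c_0 = 1/(-5)^1 = -1/5.
  c_1 = 1/(-5)^2 = 1/25.
  c_2 = 1/(-5)^3 = -1/125.
  c_3 = 1/(-5)^4 = 1/625.
The series is valid for |w/d| < 1, i.e. |z − z₀| < |d|.
Radius of convergence: R = |-4 − z₀| = |-5| = 5 (distance from z₀ to the singularity z = -4).

c_0 = -1/5, c_1 = 1/25, c_2 = -1/125, c_3 = 1/625; R = 5.


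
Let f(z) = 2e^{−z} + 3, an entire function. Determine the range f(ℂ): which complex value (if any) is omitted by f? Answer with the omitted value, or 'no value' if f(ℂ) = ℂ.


Little Picard bounds the complement of f(ℂ) to at most one point.
e^{−z} is never zero on ℂ, so 2·e^{−z} takes every value in ℂ ∖ {0}. Adding 3 shifts the range to ℂ ∖ {3}. Thus f omits exactly the value 3.

Omitted value: 3.


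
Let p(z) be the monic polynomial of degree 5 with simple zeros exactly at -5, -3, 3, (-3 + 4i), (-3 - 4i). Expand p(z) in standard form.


The polynomial is p(z) = ∏_{α ∈ S} (z − α), where S = {-5, -3, 3, (-3 + 4i), (-3 - 4i)}.
Expanding the product yields: p(z) = z^5 + 11·z^4 + 46·z^3 + 26·z^2 -495·z -1125.
Note conjugate pairs combine to real quadratics: (z − (-3+4i))(z − (-3−4i)) = z² + 6z + 25.
The resulting polynomial has degree 5 and real coefficients as required.

p(z) = z^5 + 11·z^4 + 46·z^3 + 26·z^2 -495·z -1125.


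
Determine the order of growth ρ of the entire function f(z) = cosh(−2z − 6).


cosh(w) is a linear combination of e^{iw} and e^{−iw} (or e^w, e^{−w} in the hyperbolic case), so |cosh(w)| ≤ e^{|w|}. With w = −2z − 6, |w| ≤ 2|z| + 6 = 2r + 6 on |z| = r, giving M(r) ≤ e^{2r + 6}, so ρ ≤ 1. On a suitable ray (z = it for sin/cos; z = t for sinh/cosh, t real → ∞), |cosh(−2z − 6)| grows like e^{2|t|}/2, so ρ ≥ 1. Hence ρ = 1.
Therefore ρ = 1.

Order ρ = 1.


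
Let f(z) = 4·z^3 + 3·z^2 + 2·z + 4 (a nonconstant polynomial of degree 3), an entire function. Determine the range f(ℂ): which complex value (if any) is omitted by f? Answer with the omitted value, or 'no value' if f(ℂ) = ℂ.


Little Picard bounds the complement of f(ℂ) to at most one point.
For every w ∈ ℂ, the equation p(z) − w = 0 is a nonconstant polynomial in z and hence has at least one root by the fundamental theorem of algebra. So p is surjective onto ℂ, omitting no value.

Omitted value: no value.


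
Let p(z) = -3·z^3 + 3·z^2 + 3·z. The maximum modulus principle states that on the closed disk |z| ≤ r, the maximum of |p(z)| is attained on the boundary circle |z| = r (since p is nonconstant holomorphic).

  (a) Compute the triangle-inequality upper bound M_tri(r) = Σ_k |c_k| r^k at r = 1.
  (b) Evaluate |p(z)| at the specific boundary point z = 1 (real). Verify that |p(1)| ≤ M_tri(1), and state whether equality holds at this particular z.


Coefficients: c_0 = 0, c_1 = 3, c_2 = 3, c_3 = -3. Radius r = 1.
Part (a). Triangle bound: M_tri(r) = Σ_k |c_k| r^k
  = |0|·1^0 + |3|·1^1 + |3|·1^2 + |-3|·1^3
  = 0 + 3 + 3 + 3 = 9.
This bounds M(r) := max_{|z|=r} |p(z)| from above; equality holds iff all terms c_k z^k can be made to align in phase at a single z on |z|=r.
Part (b). At z = 1 (real, on the circle |z| = r):
  p(1) = (0)·1^0 + (3)·1^1 + (3)·1^2 + (-3)·1^3 = 3.
  |p(1)| = 3.
Check: |p(1)| = 3 ≤ 9 = M_tri(1). ✓ Equality does not hold at z = 1 (the coefficients have mixed signs, so the terms do not all align in phase there).

M_tri(1) = 9; |p(1)| = 3; equality at z=1: no.


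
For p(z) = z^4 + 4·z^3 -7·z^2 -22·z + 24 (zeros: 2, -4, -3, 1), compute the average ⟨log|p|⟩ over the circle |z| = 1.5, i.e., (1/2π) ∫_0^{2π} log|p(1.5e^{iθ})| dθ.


Zeros: -4, -3, 1, 2; r = 1.5.
Inside |z| < r: 1. Outside (|z| ≥ r): -4, -3, 2.
p(0) = 24, so log|p(0)| = log(24) = 3.1781.
Apply Jensen: I(r) = log|p(0)| + Σ_k log(r/|z_k|), summed over zeros inside |z| < r.
  log(r/|z_k|) for z_k = 1: log(1.5/1) = 0.4055
  Outside zeros (-4, -3, 2) contribute nothing to the Jensen sum.
Sum over inside zeros: 0.4055.
I(r) = log|p(0)| + (inside sum) = 3.1781 + 0.4055 = 3.5835.
Note: since some zeros are outside |z| ≤ r, the simplified n·log(r) form does NOT apply — only the inside zeros contribute.

I(r) ≈ 3.5835.


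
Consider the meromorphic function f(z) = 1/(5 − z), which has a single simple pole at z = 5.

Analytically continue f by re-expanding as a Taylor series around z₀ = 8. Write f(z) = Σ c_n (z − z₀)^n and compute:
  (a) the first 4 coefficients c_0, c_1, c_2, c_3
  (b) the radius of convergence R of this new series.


Let w = z − z₀, so z = z₀ + w.
Then 5 − z = 5 − (z₀ + w) = (5 − z₀) − w = -3 − w.
f(z) = 1/(-3 − w) = (1/(-3)) · 1/(1 − w/(-3)) = Σ_{n≥0} w^n / (-3)^(n+1).
So c_n = 1/(-3)^(n+1):
  c_0 = 1/(-3)^1 = -1/3.
  c_1 = 1/(-3)^2 = 1/9.
  c_2 = 1/(-3)^3 = -1/27.
  c_3 = 1/(-3)^4 = 1/81.
The series is valid for |w/d| < 1, i.e. |z − z₀| < |d|.
Radius of convergence: R = |5 − z₀| = |-3| = 3 (distance from z₀ to the singularity z = 5).

c_0 = -1/3, c_1 = 1/9, c_2 = -1/27, c_3 = 1/81; R = 3.


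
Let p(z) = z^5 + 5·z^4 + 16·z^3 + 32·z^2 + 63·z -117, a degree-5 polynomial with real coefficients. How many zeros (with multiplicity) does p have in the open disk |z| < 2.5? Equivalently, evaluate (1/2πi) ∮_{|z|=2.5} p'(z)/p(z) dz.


The zeros of p are: (-3 + 2i), (-3 - 2i), (0 + 3i), (0 - 3i), 1.
Their magnitudes are: 3.606, 3.606, 3, 3, 1.
Zeros with |z| < R = 2.5: 1.
Count = 1.
By the argument principle, (1/2πi) ∮_{|z|=R} p'(z)/p(z) dz equals exactly this count.

Number of zeros inside |z| < 2.5: 1.


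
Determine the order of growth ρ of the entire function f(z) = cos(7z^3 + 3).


Write cos(w) = (e^{iw} ± e^{−iw})/(2 or 2i), so |cos(w)| ≤ e^{|w|}. With w = 7z^3 + 3, |w| ≤ 7r^3 + 3 on |z|=r, giving M(r) ≤ e^{7r^3 + 3} and ρ ≤ 3. For the lower bound, choose z on |z|=r with 7z^3 purely imaginary of modulus 7r^3; then |cos(7z^3 + 3)| grows like e^{7r^3}/2, so ρ ≥ 3. Hence ρ = 3.
Therefore ρ = 3.

Order ρ = 3.


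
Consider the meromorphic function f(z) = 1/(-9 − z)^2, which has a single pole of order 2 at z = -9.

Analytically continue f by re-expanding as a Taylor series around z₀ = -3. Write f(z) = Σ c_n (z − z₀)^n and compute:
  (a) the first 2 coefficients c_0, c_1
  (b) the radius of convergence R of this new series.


Let w = z − z₀, so z = z₀ + w.
Then -9 − z = -9 − (z₀ + w) = (-9 − z₀) − w = -6 − w.
f(z) = 1/(-6 − w)^2 = (1/(-6)^2) · (1 − w/(-6))^{−2}.
By the binomial series (1−u)^{−2} = Σ_{n≥0} C(n+1, 1) u^n for |u|<1, with u = w/(-6):
  c_n = C(n+1, 1) / (-6)^(n+2).
  c_0 = 1/(-6)^2 = 1/36.
  c_1 = 2/(-6)^3 = -1/108.
The series is valid for |w/d| < 1, i.e. |z − z₀| < |d|.
Radius of convergence: R = |-9 − z₀| = |-6| = 6 (distance from z₀ to the singularity z = -9).

c_0 = 1/36, c_1 = -1/108; R = 6.


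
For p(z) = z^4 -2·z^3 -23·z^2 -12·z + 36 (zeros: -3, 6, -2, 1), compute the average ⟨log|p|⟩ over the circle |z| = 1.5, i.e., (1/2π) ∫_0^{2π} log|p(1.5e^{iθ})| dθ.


Zeros: -3, -2, 1, 6; r = 1.5.
Inside |z| < r: 1. Outside (|z| ≥ r): -3, -2, 6.
p(0) = 36, so log|p(0)| = log(36) = 3.5835.
Apply Jensen: I(r) = log|p(0)| + Σ_k log(r/|z_k|), summed over zeros inside |z| < r.
  log(r/|z_k|) for z_k = 1: log(1.5/1) = 0.4055
  Outside zeros (-3, -2, 6) contribute nothing to the Jensen sum.
Sum over inside zeros: 0.4055.
I(r) = log|p(0)| + (inside sum) = 3.5835 + 0.4055 = 3.9890.
Note: since some zeros are outside |z| ≤ r, the simplified n·log(r) form does NOT apply — only the inside zeros contribute.

I(r) ≈ 3.9890.


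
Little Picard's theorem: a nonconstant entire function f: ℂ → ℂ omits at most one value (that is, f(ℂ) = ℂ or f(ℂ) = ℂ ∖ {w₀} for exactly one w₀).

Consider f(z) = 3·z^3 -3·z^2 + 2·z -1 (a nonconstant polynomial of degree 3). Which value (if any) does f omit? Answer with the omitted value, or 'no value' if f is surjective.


Little Picard bounds the complement of f(ℂ) to at most one point.
For every w ∈ ℂ, the equation p(z) − w = 0 is a nonconstant polynomial in z and hence has at least one root by the fundamental theorem of algebra. So p is surjective onto ℂ, omitting no value.

Omitted value: no value.


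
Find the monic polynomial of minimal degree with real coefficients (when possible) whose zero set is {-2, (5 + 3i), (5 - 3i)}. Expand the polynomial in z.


The polynomial is p(z) = ∏_{α ∈ S} (z − α), where S = {-2, (5 + 3i), (5 - 3i)}.
Expanding the product yields: p(z) = z^3 -8·z^2 + 14·z + 68.
Note conjugate pairs combine to real quadratics: (z − (5+3i))(z − (5−3i)) = z² − 10z + 34.
The resulting polynomial has degree 3 and real coefficients as required.

p(z) = z^3 -8·z^2 + 14·z + 68.


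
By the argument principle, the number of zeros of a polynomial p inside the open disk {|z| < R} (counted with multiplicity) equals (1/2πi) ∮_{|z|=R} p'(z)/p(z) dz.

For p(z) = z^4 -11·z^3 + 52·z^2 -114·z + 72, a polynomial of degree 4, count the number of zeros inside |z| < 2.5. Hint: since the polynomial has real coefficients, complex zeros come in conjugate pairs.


The zeros of p are: 1, (3 + 3i), (3 - 3i), 4.
Their magnitudes are: 1, 4.243, 4.243, 4.
Zeros with |z| < R = 2.5: 1.
Count = 1.
By the argument principle, (1/2πi) ∮_{|z|=R} p'(z)/p(z) dz equals exactly this count.

Number of zeros inside |z| < 2.5: 1.


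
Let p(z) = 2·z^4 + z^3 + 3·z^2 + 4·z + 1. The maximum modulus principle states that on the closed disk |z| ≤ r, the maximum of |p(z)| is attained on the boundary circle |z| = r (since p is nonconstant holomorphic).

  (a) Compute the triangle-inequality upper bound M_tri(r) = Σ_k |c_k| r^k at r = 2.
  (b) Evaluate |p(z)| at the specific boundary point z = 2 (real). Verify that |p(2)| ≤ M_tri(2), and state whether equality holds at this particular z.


Coefficients: c_0 = 1, c_1 = 4, c_2 = 3, c_3 = 1, c_4 = 2. Radius r = 2.
Part (a). Triangle bound: M_tri(r) = Σ_k |c_k| r^k
  = |1|·2^0 + |4|·2^1 + |3|·2^2 + |1|·2^3 + |2|·2^4
  = 1 + 8 + 12 + 8 + 32 = 61.
This bounds M(r) := max_{|z|=r} |p(z)| from above; equality holds iff all terms c_k z^k can be made to align in phase at a single z on |z|=r.
Part (b). At z = 2 (real, on the circle |z| = r):
  p(2) = (1)·2^0 + (4)·2^1 + (3)·2^2 + (1)·2^3 + (2)·2^4 = 61.
  |p(2)| = 61.
Since all nonzero coefficients share the same sign, |p(2)| = 61 = M_tri(2); the triangle bound is attained at z = 2, so in fact M(r) = 61.

M_tri(2) = 61; |p(2)| = 61; equality at z=2: yes.


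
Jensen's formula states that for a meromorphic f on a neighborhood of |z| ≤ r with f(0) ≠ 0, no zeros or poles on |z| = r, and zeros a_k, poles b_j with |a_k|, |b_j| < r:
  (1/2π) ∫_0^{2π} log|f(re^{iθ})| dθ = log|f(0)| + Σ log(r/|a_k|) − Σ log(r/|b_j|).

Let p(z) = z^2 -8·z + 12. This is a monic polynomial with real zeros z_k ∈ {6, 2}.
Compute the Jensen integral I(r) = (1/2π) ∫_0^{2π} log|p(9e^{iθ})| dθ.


Zeros: 2, 6; r = 9.
Inside |z| < r: 2, 6. Outside (|z| ≥ r): ∅.
p(0) = 12, so log|p(0)| = log(12) = 2.4849.
Apply Jensen: I(r) = log|p(0)| + Σ_k log(r/|z_k|), summed over zeros inside |z| < r.
  log(r/|z_k|) for z_k = 6: log(9/6) = 0.4055
  log(r/|z_k|) for z_k = 2: log(9/2) = 1.5041
Sum over inside zeros: 1.9095.
I(r) = log|p(0)| + (inside sum) = 2.4849 + 1.9095 = 4.3944.
Closed form (all zeros inside, monic): I(r) = n·log(r) = 2·log(9) = 4.3944. ✓

I(r) ≈ 4.3944.


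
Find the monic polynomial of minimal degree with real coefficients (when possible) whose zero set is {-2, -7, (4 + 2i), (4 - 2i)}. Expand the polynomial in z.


The polynomial is p(z) = ∏_{α ∈ S} (z − α), where S = {-2, -7, (4 + 2i), (4 - 2i)}.
Expanding the product yields: p(z) = z^4 + z^3 -38·z^2 + 68·z + 280.
Note conjugate pairs combine to real quadratics: (z − (4+2i))(z − (4−2i)) = z² − 8z + 20.
The resulting polynomial has degree 4 and real coefficients as required.

p(z) = z^4 + z^3 -38·z^2 + 68·z + 280.


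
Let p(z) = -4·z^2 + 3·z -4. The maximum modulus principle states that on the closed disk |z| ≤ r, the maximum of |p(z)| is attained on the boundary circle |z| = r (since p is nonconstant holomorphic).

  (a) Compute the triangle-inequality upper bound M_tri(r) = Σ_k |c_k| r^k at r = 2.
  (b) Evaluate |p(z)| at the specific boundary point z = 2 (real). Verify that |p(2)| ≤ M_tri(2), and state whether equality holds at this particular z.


Coefficients: c_0 = -4, c_1 = 3, c_2 = -4. Radius r = 2.
Part (a). Triangle bound: M_tri(r) = Σ_k |c_k| r^k
  = |-4|·2^0 + |3|·2^1 + |-4|·2^2
  = 4 + 6 + 16 = 26.
This bounds M(r) := max_{|z|=r} |p(z)| from above; equality holds iff all terms c_k z^k can be made to align in phase at a single z on |z|=r.
Part (b). At z = 2 (real, on the circle |z| = r):
  p(2) = (-4)·2^0 + (3)·2^1 + (-4)·2^2 = -14.
  |p(2)| = 14.
Check: |p(2)| = 14 ≤ 26 = M_tri(2). ✓ Equality does not hold at z = 2 (the coefficients have mixed signs, so the terms do not all align in phase there).

M_tri(2) = 26; |p(2)| = 14; equality at z=2: no.


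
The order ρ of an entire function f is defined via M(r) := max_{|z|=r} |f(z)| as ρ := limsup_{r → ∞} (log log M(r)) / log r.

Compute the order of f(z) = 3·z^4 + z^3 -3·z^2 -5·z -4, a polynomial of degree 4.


|f(z)| ≤ Σ|c_k|·r^k = O(r^4) as r → ∞. Polynomial growth is O(e^{r^ε}) for every ε > 0 (since r^4/e^{r^ε} → 0), so ρ ≤ ε for all ε > 0, i.e. ρ = 0. Every nonconstant polynomial has order 0.
Therefore ρ = 0.

Order ρ = 0.


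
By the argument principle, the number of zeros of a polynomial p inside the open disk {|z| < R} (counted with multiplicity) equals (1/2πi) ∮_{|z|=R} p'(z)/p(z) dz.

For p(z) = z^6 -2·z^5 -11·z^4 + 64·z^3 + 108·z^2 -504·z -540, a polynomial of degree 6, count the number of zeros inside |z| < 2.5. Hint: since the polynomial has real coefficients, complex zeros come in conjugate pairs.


The zeros of p are: 3, -1, (-3 + 1i), (-3 - 1i), (3 + 3i), (3 - 3i).
Their magnitudes are: 3, 1, 3.162, 3.162, 4.243, 4.243.
Zeros with |z| < R = 2.5: -1.
Count = 1.
By the argument principle, (1/2πi) ∮_{|z|=R} p'(z)/p(z) dz equals exactly this count.

Number of zeros inside |z| < 2.5: 1.


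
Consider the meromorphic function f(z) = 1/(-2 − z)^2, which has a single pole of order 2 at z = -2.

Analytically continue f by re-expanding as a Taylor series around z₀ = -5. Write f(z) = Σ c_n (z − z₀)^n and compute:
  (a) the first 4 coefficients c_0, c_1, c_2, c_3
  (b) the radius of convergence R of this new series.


Let w = z − z₀, so z = z₀ + w.
Then -2 − z = -2 − (z₀ + w) = (-2 − z₀) − w = 3 − w.
f(z) = 1/(3 − w)^2 = (1/(3)^2) · (1 − w/(3))^{−2}.
By the binomial series (1−u)^{−2} = Σ_{n≥0} C(n+1, 1) u^n for |u|<1, with u = w/(3):
  c_n = C(n+1, 1) / (3)^(n+2).
  c_0 = 1/(3)^2 = 1/9.
  c_1 = 2/(3)^3 = 2/27.
  c_2 = 3/(3)^4 = 1/27.
  c_3 = 4/(3)^5 = 4/243.
The series is valid for |w/d| < 1, i.e. |z − z₀| < |d|.
Radius of convergence: R = |-2 − z₀| = |3| = 3 (distance from z₀ to the singularity z = -2).

c_0 = 1/9, c_1 = 2/27, c_2 = 1/27, c_3 = 4/243; R = 3.


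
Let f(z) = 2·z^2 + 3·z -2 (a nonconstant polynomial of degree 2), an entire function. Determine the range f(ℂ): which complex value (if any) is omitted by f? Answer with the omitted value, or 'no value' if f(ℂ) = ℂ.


Little Picard bounds the complement of f(ℂ) to at most one point.
For every w ∈ ℂ, the equation p(z) − w = 0 is a nonconstant polynomial in z and hence has at least one root by the fundamental theorem of algebra. So p is surjective onto ℂ, omitting no value.

Omitted value: no value.


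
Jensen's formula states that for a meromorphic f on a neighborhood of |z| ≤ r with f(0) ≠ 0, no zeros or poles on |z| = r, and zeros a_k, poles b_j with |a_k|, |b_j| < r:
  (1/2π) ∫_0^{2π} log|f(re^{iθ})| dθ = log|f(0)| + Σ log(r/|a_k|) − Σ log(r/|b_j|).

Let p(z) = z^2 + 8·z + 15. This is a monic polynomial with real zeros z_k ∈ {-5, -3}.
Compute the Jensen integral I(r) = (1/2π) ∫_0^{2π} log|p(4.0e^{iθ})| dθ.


Zeros: -5, -3; r = 4.0.
Inside |z| < r: -3. Outside (|z| ≥ r): -5.
p(0) = 15, so log|p(0)| = log(15) = 2.7081.
Apply Jensen: I(r) = log|p(0)| + Σ_k log(r/|z_k|), summed over zeros inside |z| < r.
  log(r/|z_k|) for z_k = -3: log(4.0/3) = 0.2877
  Outside zeros (-5) contribute nothing to the Jensen sum.
Sum over inside zeros: 0.2877.
I(r) = log|p(0)| + (inside sum) = 2.7081 + 0.2877 = 2.9957.
Note: since some zeros are outside |z| ≤ r, the simplified n·log(r) form does NOT apply — only the inside zeros contribute.

I(r) ≈ 2.9957.


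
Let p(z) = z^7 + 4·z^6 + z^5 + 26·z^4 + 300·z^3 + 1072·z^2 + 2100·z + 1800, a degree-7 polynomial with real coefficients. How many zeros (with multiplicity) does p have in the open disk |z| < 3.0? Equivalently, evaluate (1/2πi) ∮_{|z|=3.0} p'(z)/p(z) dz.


The zeros of p are: -2, (3 + 3i), (3 - 3i), (-1 + 2i), (-1 - 2i), (-3 + 1i), (-3 - 1i).
Their magnitudes are: 2, 4.243, 4.243, 2.236, 2.236, 3.162, 3.162.
Zeros with |z| < R = 3.0: -2, (-1 + 2i), (-1 - 2i).
Count = 3.
By the argument principle, (1/2πi) ∮_{|z|=R} p'(z)/p(z) dz equals exactly this count.

Number of zeros inside |z| < 3.0: 3.


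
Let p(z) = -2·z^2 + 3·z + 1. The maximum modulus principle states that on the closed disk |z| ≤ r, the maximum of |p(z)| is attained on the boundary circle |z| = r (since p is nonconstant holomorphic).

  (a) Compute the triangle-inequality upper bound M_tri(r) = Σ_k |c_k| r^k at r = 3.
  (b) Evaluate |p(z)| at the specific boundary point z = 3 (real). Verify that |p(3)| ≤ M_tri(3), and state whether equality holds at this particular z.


Coefficients: c_0 = 1, c_1 = 3, c_2 = -2. Radius r = 3.
Part (a). Triangle bound: M_tri(r) = Σ_k |c_k| r^k
  = |1|·3^0 + |3|·3^1 + |-2|·3^2
  = 1 + 9 + 18 = 28.
This bounds M(r) := max_{|z|=r} |p(z)| from above; equality holds iff all terms c_k z^k can be made to align in phase at a single z on |z|=r.
Part (b). At z = 3 (real, on the circle |z| = r):
  p(3) = (1)·3^0 + (3)·3^1 + (-2)·3^2 = -8.
  |p(3)| = 8.
Check: |p(3)| = 8 ≤ 28 = M_tri(3). ✓ Equality does not hold at z = 3 (the coefficients have mixed signs, so the terms do not all align in phase there).

M_tri(3) = 28; |p(3)| = 8; equality at z=3: no.


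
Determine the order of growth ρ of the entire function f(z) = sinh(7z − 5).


sinh(w) is a linear combination of e^{iw} and e^{−iw} (or e^w, e^{−w} in the hyperbolic case), so |sinh(w)| ≤ e^{|w|}. With w = 7z − 5, |w| ≤ 7|z| + 5 = 7r + 5 on |z| = r, giving M(r) ≤ e^{7r + 5}, so ρ ≤ 1. On a suitable ray (z = it for sin/cos; z = t for sinh/cosh, t real → ∞), |sinh(7z − 5)| grows like e^{7|t|}/2, so ρ ≥ 1. Hence ρ = 1.
Therefore ρ = 1.

Order ρ = 1.


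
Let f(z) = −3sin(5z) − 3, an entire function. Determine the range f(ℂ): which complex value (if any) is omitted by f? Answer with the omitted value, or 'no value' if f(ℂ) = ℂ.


Little Picard bounds the complement of f(ℂ) to at most one point.
sin is entire and surjective onto ℂ: for every w ∈ ℂ, sin(ζ) = w has a solution ζ ∈ ℂ (e.g., via the complex inverse arcsin). With ζ = 5z this gives z = ζ/(5). Then -3·sin(5z) takes every value in -3·ℂ = ℂ, and adding -3 is a bijection of ℂ. So f is surjective and omits no value. (Note: only on the real line is sin bounded by [−1, 1].)

Omitted value: no value.


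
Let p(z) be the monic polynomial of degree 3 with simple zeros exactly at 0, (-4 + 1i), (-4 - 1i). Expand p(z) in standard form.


The polynomial is p(z) = ∏_{α ∈ S} (z − α), where S = {0, (-4 + 1i), (-4 - 1i)}.
Expanding the product yields: p(z) = z^3 + 8·z^2 + 17·z.
Note conjugate pairs combine to real quadratics: (z − (-4+1i))(z − (-4−1i)) = z² + 8z + 17.
The resulting polynomial has degree 3 and real coefficients as required.

p(z) = z^3 + 8·z^2 + 17·z.


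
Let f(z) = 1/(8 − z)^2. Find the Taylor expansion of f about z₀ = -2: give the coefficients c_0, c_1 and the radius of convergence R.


Let w = z − z₀, so z = z₀ + w.
Then 8 − z = 8 − (z₀ + w) = (8 − z₀) − w = 10 − w.
f(z) = 1/(10 − w)^2 = (1/(10)^2) · (1 − w/(10))^{−2}.
By the binomial series (1−u)^{−2} = Σ_{n≥0} C(n+1, 1) u^n for |u|<1, with u = w/(10):
  c_n = C(n+1, 1) / (10)^(n+2).
  c_0 = 1/(10)^2 = 1/100.
  c_1 = 2/(10)^3 = 1/500.
The series is valid for |w/d| < 1, i.e. |z − z₀| < |d|.
Radius of convergence: R = |8 − z₀| = |10| = 10 (distance from z₀ to the singularity z = 8).

c_0 = 1/100, c_1 = 1/500; R = 10.


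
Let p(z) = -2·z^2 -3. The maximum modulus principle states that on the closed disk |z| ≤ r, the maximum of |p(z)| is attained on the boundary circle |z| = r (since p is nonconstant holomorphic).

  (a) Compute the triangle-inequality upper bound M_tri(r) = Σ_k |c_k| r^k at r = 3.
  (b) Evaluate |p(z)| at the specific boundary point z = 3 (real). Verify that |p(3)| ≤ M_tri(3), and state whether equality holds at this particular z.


Coefficients: c_0 = -3, c_1 = 0, c_2 = -2. Radius r = 3.
Part (a). Triangle bound: M_tri(r) = Σ_k |c_k| r^k
  = |-3|·3^0 + |0|·3^1 + |-2|·3^2
  = 3 + 0 + 18 = 21.
This bounds M(r) := max_{|z|=r} |p(z)| from above; equality holds iff all terms c_k z^k can be made to align in phase at a single z on |z|=r.
Part (b). At z = 3 (real, on the circle |z| = r):
  p(3) = (-3)·3^0 + (0)·3^1 + (-2)·3^2 = -21.
  |p(3)| = 21.
Since all nonzero coefficients share the same sign, |p(3)| = 21 = M_tri(3); the triangle bound is attained at z = 3, so in fact M(r) = 21.

M_tri(3) = 21; |p(3)| = 21; equality at z=3: yes.


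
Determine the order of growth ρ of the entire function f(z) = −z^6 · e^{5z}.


M(r) = max_{|z|=r} |-1|·|z|^6·|e^{5z}| = 1·r^6 · e^{5r^1} (the factors attain their maxima compatibly on |z|=r). Then log M(r) = log 1 + 6·log r + 5r^1, dominated by the last term, so log log M(r) ~ 1·log r. The polynomial factor -1z^6 contributes only a log r term and does not affect the order. ρ = 1.
Therefore ρ = 1.

Order ρ = 1.


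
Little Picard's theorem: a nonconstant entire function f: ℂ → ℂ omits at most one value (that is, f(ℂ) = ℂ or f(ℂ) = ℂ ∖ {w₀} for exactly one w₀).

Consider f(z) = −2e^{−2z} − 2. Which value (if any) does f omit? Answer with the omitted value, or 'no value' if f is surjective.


Little Picard bounds the complement of f(ℂ) to at most one point.
e^{−2z} is never zero on ℂ, so -2·e^{−2z} takes every value in ℂ ∖ {0}. Adding -2 shifts the range to ℂ ∖ {-2}. Thus f omits exactly the value -2.

Omitted value: -2.


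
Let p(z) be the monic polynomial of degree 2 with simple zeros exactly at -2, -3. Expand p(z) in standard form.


The polynomial is p(z) = ∏_{α ∈ S} (z − α), where S = {-2, -3}.
Expanding the product yields: p(z) = z^2 + 5·z + 6.
The resulting polynomial has degree 2 and real coefficients as required.

p(z) = z^2 + 5·z + 6.


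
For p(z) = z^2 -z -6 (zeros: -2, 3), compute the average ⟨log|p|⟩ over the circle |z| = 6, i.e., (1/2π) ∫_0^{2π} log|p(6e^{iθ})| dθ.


Zeros: -2, 3; r = 6.
Inside |z| < r: -2, 3. Outside (|z| ≥ r): ∅.
p(0) = -6, so log|p(0)| = log(6) = 1.7918.
Apply Jensen: I(r) = log|p(0)| + Σ_k log(r/|z_k|), summed over zeros inside |z| < r.
  log(r/|z_k|) for z_k = -2: log(6/2) = 1.0986
  log(r/|z_k|) for z_k = 3: log(6/3) = 0.6931
Sum over inside zeros: 1.7918.
I(r) = log|p(0)| + (inside sum) = 1.7918 + 1.7918 = 3.5835.
Closed form (all zeros inside, monic): I(r) = n·log(r) = 2·log(6) = 3.5835. ✓

I(r) ≈ 3.5835.


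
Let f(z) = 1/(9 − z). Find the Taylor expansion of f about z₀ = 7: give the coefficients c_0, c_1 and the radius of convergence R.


Let w = z − z₀, so z = z₀ + w.
Then 9 − z = 9 − (z₀ + w) = (9 − z₀) − w = 2 − w.
f(z) = 1/(2 − w) = (1/(2)) · 1/(1 − w/(2)) = Σ_{n≥0} w^n / (2)^(n+1).
So c_n = 1/(2)^(n+1):
  c_0 = 1/(2)^1 = 1/2.
  c_1 = 1/(2)^2 = 1/4.
The series is valid for |w/d| < 1, i.e. |z − z₀| < |d|.
Radius of convergence: R = |9 − z₀| = |2| = 2 (distance from z₀ to the singularity z = 9).

c_0 = 1/2, c_1 = 1/4; R = 2.


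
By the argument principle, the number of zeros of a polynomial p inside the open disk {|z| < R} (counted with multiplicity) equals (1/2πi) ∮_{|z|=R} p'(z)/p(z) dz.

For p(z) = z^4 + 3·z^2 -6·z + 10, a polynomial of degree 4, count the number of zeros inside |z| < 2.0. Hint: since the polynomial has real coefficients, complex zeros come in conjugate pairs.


The zeros of p are: (-1 + 2i), (-1 - 2i), (1 + 1i), (1 - 1i).
Their magnitudes are: 2.236, 2.236, 1.414, 1.414.
Zeros with |z| < R = 2.0: (1 + 1i), (1 - 1i).
Count = 2.
By the argument principle, (1/2πi) ∮_{|z|=R} p'(z)/p(z) dz equals exactly this count.

Number of zeros inside |z| < 2.0: 2.


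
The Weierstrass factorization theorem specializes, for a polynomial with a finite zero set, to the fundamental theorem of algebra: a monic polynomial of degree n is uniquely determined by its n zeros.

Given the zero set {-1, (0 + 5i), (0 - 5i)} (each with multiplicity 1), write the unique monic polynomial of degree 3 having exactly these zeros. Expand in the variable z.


The polynomial is p(z) = ∏_{α ∈ S} (z − α), where S = {-1, (0 + 5i), (0 - 5i)}.
Expanding the product yields: p(z) = z^3 + z^2 + 25·z + 25.
Note conjugate pairs combine to real quadratics: (z − (0+5i))(z − (0−5i)) = z² + 25.
The resulting polynomial has degree 3 and real coefficients as required.

p(z) = z^3 + z^2 + 25·z + 25.


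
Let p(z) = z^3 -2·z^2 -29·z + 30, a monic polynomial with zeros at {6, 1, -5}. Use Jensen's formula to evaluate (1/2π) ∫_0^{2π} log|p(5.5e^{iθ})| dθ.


Zeros: -5, 1, 6; r = 5.5.
Inside |z| < r: -5, 1. Outside (|z| ≥ r): 6.
p(0) = 30, so log|p(0)| = log(30) = 3.4012.
Apply Jensen: I(r) = log|p(0)| + Σ_k log(r/|z_k|), summed over zeros inside |z| < r.
  log(r/|z_k|) for z_k = 1: log(5.5/1) = 1.7047
  log(r/|z_k|) for z_k = -5: log(5.5/5) = 0.0953
  Outside zeros (6) contribute nothing to the Jensen sum.
Sum over inside zeros: 1.8001.
I(r) = log|p(0)| + (inside sum) = 3.4012 + 1.8001 = 5.2013.
Note: since some zeros are outside |z| ≤ r, the simplified n·log(r) form does NOT apply — only the inside zeros contribute.

I(r) ≈ 5.2013.


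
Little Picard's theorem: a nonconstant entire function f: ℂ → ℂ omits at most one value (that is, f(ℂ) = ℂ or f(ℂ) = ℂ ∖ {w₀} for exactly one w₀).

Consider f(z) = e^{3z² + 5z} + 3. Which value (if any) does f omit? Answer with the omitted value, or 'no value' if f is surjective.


Little Picard bounds the complement of f(ℂ) to at most one point.
The exponent g(z) = 3z² + 5z is a nonconstant polynomial, hence surjective onto ℂ. So e^{g(z)} takes every value in {e^w : w ∈ ℂ} = ℂ ∖ {0}. Adding 3 shifts the range to ℂ ∖ {3}. f omits exactly 3.

Omitted value: 3.


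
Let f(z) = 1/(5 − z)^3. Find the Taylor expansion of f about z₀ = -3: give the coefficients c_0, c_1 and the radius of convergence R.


Let w = z − z₀, so z = z₀ + w.
Then 5 − z = 5 − (z₀ + w) = (5 − z₀) − w = 8 − w.
f(z) = 1/(8 − w)^3 = (1/(8)^3) · (1 − w/(8))^{−3}.
By the binomial series (1−u)^{−3} = Σ_{n≥0} C(n+2, 2) u^n for |u|<1, with u = w/(8):
  c_n = C(n+2, 2) / (8)^(n+3).
  c_0 = 1/(8)^3 = 1/512.
  c_1 = 3/(8)^4 = 3/4096.
The series is valid for |w/d| < 1, i.e. |z − z₀| < |d|.
Radius of convergence: R = |5 − z₀| = |8| = 8 (distance from z₀ to the singularity z = 5).

c_0 = 1/512, c_1 = 3/4096; R = 8.


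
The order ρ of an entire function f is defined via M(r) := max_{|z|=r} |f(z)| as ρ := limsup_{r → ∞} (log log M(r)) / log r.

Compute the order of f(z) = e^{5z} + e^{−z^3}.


Each summand is entire of order 1 and 3 respectively (as in the single-exponential case). The order of a sum is at most the max of the orders, so ρ ≤ 3. For the lower bound: on |z|=r choose arg z so that -1z^3 is real positive; then |e^{-1z^3}| = e^{1r^3} while |e^{5z}| ≤ e^{5r^1} = o(e^{1r^3}). So |f| ≥ e^{1r^3}(1 − o(1)) and ρ ≥ 3. Hence ρ = max(1, 3) = 3.
Therefore ρ = 3.

Order ρ = 3.


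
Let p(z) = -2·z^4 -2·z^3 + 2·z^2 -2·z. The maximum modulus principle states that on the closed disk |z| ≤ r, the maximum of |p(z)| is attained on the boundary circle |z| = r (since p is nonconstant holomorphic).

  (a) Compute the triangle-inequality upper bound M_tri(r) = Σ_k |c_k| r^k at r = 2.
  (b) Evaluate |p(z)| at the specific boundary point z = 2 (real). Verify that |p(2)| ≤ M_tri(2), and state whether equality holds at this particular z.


Coefficients: c_0 = 0, c_1 = -2, c_2 = 2, c_3 = -2, c_4 = -2. Radius r = 2.
Part (a). Triangle bound: M_tri(r) = Σ_k |c_k| r^k
  = |0|·2^0 + |-2|·2^1 + |2|·2^2 + |-2|·2^3 + |-2|·2^4
  = 0 + 4 + 8 + 16 + 32 = 60.
This bounds M(r) := max_{|z|=r} |p(z)| from above; equality holds iff all terms c_k z^k can be made to align in phase at a single z on |z|=r.
Part (b). At z = 2 (real, on the circle |z| = r):
  p(2) = (0)·2^0 + (-2)·2^1 + (2)·2^2 + (-2)·2^3 + (-2)·2^4 = -44.
  |p(2)| = 44.
Check: |p(2)| = 44 ≤ 60 = M_tri(2). ✓ Equality does not hold at z = 2 (the coefficients have mixed signs, so the terms do not all align in phase there).

M_tri(2) = 60; |p(2)| = 44; equality at z=2: no.


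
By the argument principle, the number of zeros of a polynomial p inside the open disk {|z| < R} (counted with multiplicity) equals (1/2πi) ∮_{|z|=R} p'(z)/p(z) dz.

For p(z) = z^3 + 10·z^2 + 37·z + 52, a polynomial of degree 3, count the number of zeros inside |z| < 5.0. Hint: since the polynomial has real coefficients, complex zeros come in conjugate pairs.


The zeros of p are: (-3 + 2i), (-3 - 2i), -4.
Their magnitudes are: 3.606, 3.606, 4.
Zeros with |z| < R = 5.0: (-3 + 2i), (-3 - 2i), -4.
Count = 3.
By the argument principle, (1/2πi) ∮_{|z|=R} p'(z)/p(z) dz equals exactly this count.

Number of zeros inside |z| < 5.0: 3.


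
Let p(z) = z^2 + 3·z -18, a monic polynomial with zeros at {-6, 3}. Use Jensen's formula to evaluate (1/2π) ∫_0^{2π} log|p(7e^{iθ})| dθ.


Zeros: -6, 3; r = 7.
Inside |z| < r: -6, 3. Outside (|z| ≥ r): ∅.
p(0) = -18, so log|p(0)| = log(18) = 2.8904.
Apply Jensen: I(r) = log|p(0)| + Σ_k log(r/|z_k|), summed over zeros inside |z| < r.
  log(r/|z_k|) for z_k = -6: log(7/6) = 0.1542
  log(r/|z_k|) for z_k = 3: log(7/3) = 0.8473
Sum over inside zeros: 1.0014.
I(r) = log|p(0)| + (inside sum) = 2.8904 + 1.0014 = 3.8918.
Closed form (all zeros inside, monic): I(r) = n·log(r) = 2·log(7) = 3.8918. ✓

I(r) ≈ 3.8918.


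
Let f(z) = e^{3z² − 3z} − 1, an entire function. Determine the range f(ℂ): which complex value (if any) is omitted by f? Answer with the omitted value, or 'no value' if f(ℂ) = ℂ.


Little Picard bounds the complement of f(ℂ) to at most one point.
The exponent g(z) = 3z² − 3z is a nonconstant polynomial, hence surjective onto ℂ. So e^{g(z)} takes every value in {e^w : w ∈ ℂ} = ℂ ∖ {0}. Adding -1 shifts the range to ℂ ∖ {-1}. f omits exactly -1.

Omitted value: -1.


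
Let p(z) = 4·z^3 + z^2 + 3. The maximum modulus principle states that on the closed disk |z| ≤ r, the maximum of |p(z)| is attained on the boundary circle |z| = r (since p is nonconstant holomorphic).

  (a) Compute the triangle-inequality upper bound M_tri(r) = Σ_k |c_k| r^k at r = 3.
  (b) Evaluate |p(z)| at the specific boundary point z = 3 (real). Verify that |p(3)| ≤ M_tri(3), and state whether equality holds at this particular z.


Coefficients: c_0 = 3, c_1 = 0, c_2 = 1, c_3 = 4. Radius r = 3.
Part (a). Triangle bound: M_tri(r) = Σ_k |c_k| r^k
  = |3|·3^0 + |0|·3^1 + |1|·3^2 + |4|·3^3
  = 3 + 0 + 9 + 108 = 120.
This bounds M(r) := max_{|z|=r} |p(z)| from above; equality holds iff all terms c_k z^k can be made to align in phase at a single z on |z|=r.
Part (b). At z = 3 (real, on the circle |z| = r):
  p(3) = (3)·3^0 + (0)·3^1 + (1)·3^2 + (4)·3^3 = 120.
  |p(3)| = 120.
Since all nonzero coefficients share the same sign, |p(3)| = 120 = M_tri(3); the triangle bound is attained at z = 3, so in fact M(r) = 120.

M_tri(3) = 120; |p(3)| = 120; equality at z=3: yes.


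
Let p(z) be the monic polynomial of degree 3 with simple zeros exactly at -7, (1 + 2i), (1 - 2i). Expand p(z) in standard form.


The polynomial is p(z) = ∏_{α ∈ S} (z − α), where S = {-7, (1 + 2i), (1 - 2i)}.
Expanding the product yields: p(z) = z^3 + 5·z^2 -9·z + 35.
Note conjugate pairs combine to real quadratics: (z − (1+2i))(z − (1−2i)) = z² − 2z + 5.
The resulting polynomial has degree 3 and real coefficients as required.

p(z) = z^3 + 5·z^2 -9·z + 35.


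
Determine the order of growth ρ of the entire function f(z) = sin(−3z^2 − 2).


Write sin(w) = (e^{iw} ± e^{−iw})/(2 or 2i), so |sin(w)| ≤ e^{|w|}. With w = −3z^2 − 2, |w| ≤ 3r^2 + 2 on |z|=r, giving M(r) ≤ e^{3r^2 + 2} and ρ ≤ 2. For the lower bound, choose z on |z|=r with -3z^2 purely imaginary of modulus 3r^2; then |sin(−3z^2 − 2)| grows like e^{3r^2}/2, so ρ ≥ 2. Hence ρ = 2.
Therefore ρ = 2.

Order ρ = 2.


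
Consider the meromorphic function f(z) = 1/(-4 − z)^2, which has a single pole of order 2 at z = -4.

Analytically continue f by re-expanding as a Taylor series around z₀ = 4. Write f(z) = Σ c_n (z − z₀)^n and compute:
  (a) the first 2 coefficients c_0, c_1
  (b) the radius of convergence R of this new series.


Let w = z − z₀, so z = z₀ + w.
Then -4 − z = -4 − (z₀ + w) = (-4 − z₀) − w = -8 − w.
f(z) = 1/(-8 − w)^2 = (1/(-8)^2) · (1 − w/(-8))^{−2}.
By the binomial series (1−u)^{−2} = Σ_{n≥0} C(n+1, 1) u^n for |u|<1, with u = w/(-8):
  c_n = C(n+1, 1) / (-8)^(n+2).
  c_0 = 1/(-8)^2 = 1/64.
  c_1 = 2/(-8)^3 = -1/256.
The series is valid for |w/d| < 1, i.e. |z − z₀| < |d|.
Radius of convergence: R = |-4 − z₀| = |-8| = 8 (distance from z₀ to the singularity z = -4).

c_0 = 1/64, c_1 = -1/256; R = 8.


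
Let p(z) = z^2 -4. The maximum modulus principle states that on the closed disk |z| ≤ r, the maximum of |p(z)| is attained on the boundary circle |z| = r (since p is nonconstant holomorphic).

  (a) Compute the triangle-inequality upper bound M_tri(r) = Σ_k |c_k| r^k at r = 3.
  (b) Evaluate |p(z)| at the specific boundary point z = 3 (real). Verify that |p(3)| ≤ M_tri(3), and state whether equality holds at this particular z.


Coefficients: c_0 = -4, c_1 = 0, c_2 = 1. Radius r = 3.
Part (a). Triangle bound: M_tri(r) = Σ_k |c_k| r^k
  = |-4|·3^0 + |0|·3^1 + |1|·3^2
  = 4 + 0 + 9 = 13.
This bounds M(r) := max_{|z|=r} |p(z)| from above; equality holds iff all terms c_k z^k can be made to align in phase at a single z on |z|=r.
Part (b). At z = 3 (real, on the circle |z| = r):
  p(3) = (-4)·3^0 + (0)·3^1 + (1)·3^2 = 5.
  |p(3)| = 5.
Check: |p(3)| = 5 ≤ 13 = M_tri(3). ✓ Equality does not hold at z = 3 (the coefficients have mixed signs, so the terms do not all align in phase there).

M_tri(3) = 13; |p(3)| = 5; equality at z=3: no.


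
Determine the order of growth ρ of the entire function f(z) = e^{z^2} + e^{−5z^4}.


Each summand is entire of order 2 and 4 respectively (as in the single-exponential case). The order of a sum is at most the max of the orders, so ρ ≤ 4. For the lower bound: on |z|=r choose arg z so that -5z^4 is real positive; then |e^{-5z^4}| = e^{5r^4} while |e^{1z^2}| ≤ e^{1r^2} = o(e^{5r^4}). So |f| ≥ e^{5r^4}(1 − o(1)) and ρ ≥ 4. Hence ρ = max(2, 4) = 4.
Therefore ρ = 4.

Order ρ = 4.


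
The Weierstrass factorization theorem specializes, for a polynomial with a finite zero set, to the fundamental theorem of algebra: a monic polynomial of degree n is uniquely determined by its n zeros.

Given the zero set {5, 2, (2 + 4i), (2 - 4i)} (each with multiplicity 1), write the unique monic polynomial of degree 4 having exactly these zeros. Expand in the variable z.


The polynomial is p(z) = ∏_{α ∈ S} (z − α), where S = {5, 2, (2 + 4i), (2 - 4i)}.
Expanding the product yields: p(z) = z^4 -11·z^3 + 58·z^2 -180·z + 200.
Note conjugate pairs combine to real quadratics: (z − (2+4i))(z − (2−4i)) = z² − 4z + 20.
The resulting polynomial has degree 4 and real coefficients as required.

p(z) = z^4 -11·z^3 + 58·z^2 -180·z + 200.
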